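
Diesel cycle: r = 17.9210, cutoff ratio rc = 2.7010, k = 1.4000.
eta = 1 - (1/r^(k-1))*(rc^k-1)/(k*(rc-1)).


r^(k-1) = 3.1721
rc^k = 4.0192
eta = 0.6003 = 60.0324%

60.0324%


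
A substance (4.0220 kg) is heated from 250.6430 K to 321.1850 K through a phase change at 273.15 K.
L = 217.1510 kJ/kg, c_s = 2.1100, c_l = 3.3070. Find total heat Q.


Q1 (sensible, solid) = 4.0220 * 2.1100 * 22.5070 = 191.0039 kJ
Q2 (latent) = 4.0220 * 217.1510 = 873.3813 kJ
Q3 (sensible, liquid) = 4.0220 * 3.3070 * 48.0350 = 638.9017 kJ
Q_total = 1703.2869 kJ

1703.2869 kJ


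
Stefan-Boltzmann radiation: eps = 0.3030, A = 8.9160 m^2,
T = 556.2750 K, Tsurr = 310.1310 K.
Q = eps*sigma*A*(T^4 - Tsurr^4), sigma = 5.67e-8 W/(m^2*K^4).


T^4 = 9.5754e+10
Tsurr^4 = 9.2508e+09
Q = 0.3030 * 5.67e-8 * 8.9160 * 8.6503e+10 = 13250.4048 W

13250.4048 W


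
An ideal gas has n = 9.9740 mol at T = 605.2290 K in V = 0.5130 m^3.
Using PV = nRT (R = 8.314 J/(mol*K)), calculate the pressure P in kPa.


P = nRT/V = 9.9740 * 8.314 * 605.2290 / 0.5130
= 50187.9103 / 0.5130 = 97832.1839 Pa = 97.8322 kPa

97.8322 kPa


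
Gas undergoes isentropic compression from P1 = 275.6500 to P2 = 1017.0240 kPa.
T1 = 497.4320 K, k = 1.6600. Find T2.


(k-1)/k = 0.3976
(P2/P1)^exp = 1.6804
T2 = 497.4320 * 1.6804 = 835.9048 K

835.9048 K


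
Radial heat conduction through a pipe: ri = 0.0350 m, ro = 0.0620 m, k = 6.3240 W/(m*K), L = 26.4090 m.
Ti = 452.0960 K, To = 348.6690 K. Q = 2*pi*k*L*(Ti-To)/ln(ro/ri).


dT = 103.4270 K
ln(ro/ri) = 0.5718
Q = 2*pi*6.3240*26.4090*103.4270 / 0.5718 = 189812.0810 W

189812.0810 W


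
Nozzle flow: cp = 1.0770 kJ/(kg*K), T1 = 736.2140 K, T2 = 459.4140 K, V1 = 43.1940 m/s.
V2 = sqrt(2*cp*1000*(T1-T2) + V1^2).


dT = 276.8000 K
2*cp*1000*dT = 596227.2000
V1^2 = 1865.7216
V2 = sqrt(598092.9216) = 773.3647 m/s

773.3647 m/s


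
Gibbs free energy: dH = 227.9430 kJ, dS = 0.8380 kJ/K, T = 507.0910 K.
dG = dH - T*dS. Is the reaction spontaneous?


T*dS = 507.0910 * 0.8380 = 424.9423 kJ
dG = 227.9430 - 424.9423 = -196.9993 kJ (spontaneous)

dG = -196.9993 kJ, spontaneous


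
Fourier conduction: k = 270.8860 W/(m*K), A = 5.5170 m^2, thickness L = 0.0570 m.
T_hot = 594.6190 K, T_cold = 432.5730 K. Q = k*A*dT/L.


dT = 162.0460 K
Q = 270.8860 * 5.5170 * 162.0460 / 0.0570 = 4248670.0357 W

4248670.0357 W


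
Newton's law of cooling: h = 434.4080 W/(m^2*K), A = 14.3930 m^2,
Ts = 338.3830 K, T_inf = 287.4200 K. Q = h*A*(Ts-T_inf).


dT = 50.9630 K
Q = 434.4080 * 14.3930 * 50.9630 = 318642.8115 W

318642.8115 W


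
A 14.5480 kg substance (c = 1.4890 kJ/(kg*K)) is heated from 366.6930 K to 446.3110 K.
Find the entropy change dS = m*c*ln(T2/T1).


T2/T1 = 1.2171
ln(T2/T1) = 0.1965
dS = 14.5480 * 1.4890 * 0.1965 = 4.2564 kJ/K

4.2564 kJ/K


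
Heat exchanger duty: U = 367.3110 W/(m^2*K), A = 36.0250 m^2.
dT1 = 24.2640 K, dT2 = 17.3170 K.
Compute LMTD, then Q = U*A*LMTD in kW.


LMTD = 20.5956 K
Q = 367.3110 * 36.0250 * 20.5956 = 272528.7504 W = 272.5288 kW

272.5288 kW


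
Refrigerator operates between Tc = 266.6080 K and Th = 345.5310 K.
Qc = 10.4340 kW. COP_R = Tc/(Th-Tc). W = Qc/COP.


COP = 266.6080 / 78.9230 = 3.3781
W = 10.4340 / 3.3781 = 3.0887 kW

COP = 3.3781, W = 3.0887 kW


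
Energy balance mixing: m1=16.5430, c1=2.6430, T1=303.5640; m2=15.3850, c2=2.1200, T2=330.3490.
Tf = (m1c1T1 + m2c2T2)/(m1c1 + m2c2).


num = 24047.5031
den = 76.3393
Tf = 315.0080 K

315.0080 K


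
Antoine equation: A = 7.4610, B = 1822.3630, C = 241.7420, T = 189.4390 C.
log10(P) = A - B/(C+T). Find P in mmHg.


C+T = 431.1810
B/(C+T) = 4.2264
log10(P) = 7.4610 - 4.2264 = 3.2346
P = 10^3.2346 = 1716.1470 mmHg

1716.1470 mmHg


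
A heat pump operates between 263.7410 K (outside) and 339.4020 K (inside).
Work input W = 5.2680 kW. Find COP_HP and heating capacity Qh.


COP = 339.4020 / 75.6610 = 4.4858
Qh = 4.4858 * 5.2680 = 23.6313 kW

COP = 4.4858, Qh = 23.6313 kW


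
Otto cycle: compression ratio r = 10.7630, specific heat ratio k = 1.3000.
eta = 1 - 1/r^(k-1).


r^(k-1) = 2.0398
eta = 1 - 1/2.0398 = 0.5097 = 50.9747%

50.9747%


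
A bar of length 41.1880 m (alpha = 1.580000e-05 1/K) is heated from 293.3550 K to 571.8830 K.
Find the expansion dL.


dT = 278.5280 K
dL = 1.580000e-05 * 41.1880 * 278.5280 = 0.181258 m
L_final = 41.369258 m

dL = 0.181258 m


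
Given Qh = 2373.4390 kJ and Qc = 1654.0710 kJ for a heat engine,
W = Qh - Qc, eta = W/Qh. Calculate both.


W = 2373.4390 - 1654.0710 = 719.3680 kJ
eta = 719.3680 / 2373.4390 = 0.3031 = 30.3091%

W = 719.3680 kJ, eta = 30.3091%


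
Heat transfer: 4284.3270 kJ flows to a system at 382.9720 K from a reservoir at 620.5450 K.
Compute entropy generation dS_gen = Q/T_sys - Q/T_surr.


dS_sys = 4284.3270/382.9720 = 11.1871 kJ/K
dS_surr = -4284.3270/620.5450 = -6.9041 kJ/K
dS_gen = 11.1871 - 6.9041 = 4.2829 kJ/K (irreversible)

dS_gen = 4.2829 kJ/K, irreversible


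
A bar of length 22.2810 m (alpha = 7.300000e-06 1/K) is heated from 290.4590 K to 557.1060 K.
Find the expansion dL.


dT = 266.6470 K
dL = 7.300000e-06 * 22.2810 * 266.6470 = 0.043370 m
L_final = 22.324370 m

dL = 0.043370 m


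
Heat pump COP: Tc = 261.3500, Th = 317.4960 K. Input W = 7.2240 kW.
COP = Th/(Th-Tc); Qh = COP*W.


COP = 317.4960 / 56.1460 = 5.6548
Qh = 5.6548 * 7.2240 = 40.8505 kW

COP = 5.6548, Qh = 40.8505 kW


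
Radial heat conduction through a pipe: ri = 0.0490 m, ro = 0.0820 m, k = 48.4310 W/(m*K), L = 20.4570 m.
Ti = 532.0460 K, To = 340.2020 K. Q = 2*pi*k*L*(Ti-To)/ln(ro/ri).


dT = 191.8440 K
ln(ro/ri) = 0.5149
Q = 2*pi*48.4310*20.4570*191.8440 / 0.5149 = 2319377.6370 W

2319377.6370 W


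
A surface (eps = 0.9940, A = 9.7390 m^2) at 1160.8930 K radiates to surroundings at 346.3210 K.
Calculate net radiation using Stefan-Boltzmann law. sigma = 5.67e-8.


T^4 = 1.8162e+12
Tsurr^4 = 1.4385e+10
Q = 0.9940 * 5.67e-8 * 9.7390 * 1.8018e+12 = 989006.4024 W

989006.4024 W


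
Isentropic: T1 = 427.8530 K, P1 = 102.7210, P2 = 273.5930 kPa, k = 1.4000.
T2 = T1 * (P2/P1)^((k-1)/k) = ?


(k-1)/k = 0.2857
(P2/P1)^exp = 1.3230
T2 = 427.8530 * 1.3230 = 566.0444 K

566.0444 K


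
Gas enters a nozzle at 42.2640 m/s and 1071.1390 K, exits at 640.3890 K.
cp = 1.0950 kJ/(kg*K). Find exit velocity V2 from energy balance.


dT = 430.7500 K
2*cp*1000*dT = 943342.5000
V1^2 = 1786.2457
V2 = sqrt(945128.7457) = 972.1773 m/s

972.1773 m/s


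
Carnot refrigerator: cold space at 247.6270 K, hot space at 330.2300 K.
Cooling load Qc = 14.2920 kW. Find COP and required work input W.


COP = 247.6270 / 82.6030 = 2.9978
W = 14.2920 / 2.9978 = 4.7675 kW

COP = 2.9978, W = 4.7675 kW


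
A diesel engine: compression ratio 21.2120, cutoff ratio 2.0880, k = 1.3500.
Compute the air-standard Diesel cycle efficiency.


r^(k-1) = 2.9128
rc^k = 2.7017
eta = 0.6022 = 60.2245%

60.2245%


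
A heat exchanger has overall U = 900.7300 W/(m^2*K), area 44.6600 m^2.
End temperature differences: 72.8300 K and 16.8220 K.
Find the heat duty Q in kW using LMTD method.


LMTD = 38.2192 K
Q = 900.7300 * 44.6600 * 38.2192 = 1537429.6399 W = 1537.4296 kW

1537.4296 kW


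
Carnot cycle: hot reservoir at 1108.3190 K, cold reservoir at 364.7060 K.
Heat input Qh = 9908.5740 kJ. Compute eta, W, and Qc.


eta = 1 - 364.7060/1108.3190 = 0.6709
W = 0.6709 * 9908.5740 = 6648.0358 kJ
Qc = 9908.5740 - 6648.0358 = 3260.5382 kJ

eta = 67.0938%, W = 6648.0358 kJ, Qc = 3260.5382 kJ


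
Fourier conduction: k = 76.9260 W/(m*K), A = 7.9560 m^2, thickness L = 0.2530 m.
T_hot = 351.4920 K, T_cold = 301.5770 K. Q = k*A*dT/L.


dT = 49.9150 K
Q = 76.9260 * 7.9560 * 49.9150 / 0.2530 = 120747.5922 W

120747.5922 W


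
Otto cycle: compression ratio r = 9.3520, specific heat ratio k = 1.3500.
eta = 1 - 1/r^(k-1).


r^(k-1) = 2.1868
eta = 1 - 1/2.1868 = 0.5427 = 54.2719%

54.2719%


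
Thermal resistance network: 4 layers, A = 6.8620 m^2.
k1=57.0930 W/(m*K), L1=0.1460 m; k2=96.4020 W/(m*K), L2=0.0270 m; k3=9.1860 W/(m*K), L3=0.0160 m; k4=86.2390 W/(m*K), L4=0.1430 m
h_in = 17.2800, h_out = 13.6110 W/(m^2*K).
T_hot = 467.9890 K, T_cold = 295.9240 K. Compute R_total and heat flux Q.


R_conv_in = 1/(17.2800*6.8620) = 0.0084
R_1 = 0.1460/(57.0930*6.8620) = 0.0004
R_2 = 0.0270/(96.4020*6.8620) = 4.0816e-05
R_3 = 0.0160/(9.1860*6.8620) = 0.0003
R_4 = 0.1430/(86.2390*6.8620) = 0.0002
R_conv_out = 1/(13.6110*6.8620) = 0.0107
R_total = 0.0200 K/W
Q = 172.0650 / 0.0200 = 8582.1367 W

R_total = 0.0200 K/W, Q = 8582.1367 W


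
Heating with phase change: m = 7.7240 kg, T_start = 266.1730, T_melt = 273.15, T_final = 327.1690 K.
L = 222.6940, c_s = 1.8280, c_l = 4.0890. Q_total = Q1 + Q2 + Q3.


Q1 (sensible, solid) = 7.7240 * 1.8280 * 6.9770 = 98.5116 kJ
Q2 (latent) = 7.7240 * 222.6940 = 1720.0885 kJ
Q3 (sensible, liquid) = 7.7240 * 4.0890 * 54.0190 = 1706.1056 kJ
Q_total = 3524.7056 kJ

3524.7056 kJ


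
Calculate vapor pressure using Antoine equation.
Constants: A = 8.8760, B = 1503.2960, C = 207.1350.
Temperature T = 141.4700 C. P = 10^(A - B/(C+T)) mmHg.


C+T = 348.6050
B/(C+T) = 4.3123
log10(P) = 8.8760 - 4.3123 = 4.5637
P = 10^4.5637 = 36616.8431 mmHg

36616.8431 mmHg


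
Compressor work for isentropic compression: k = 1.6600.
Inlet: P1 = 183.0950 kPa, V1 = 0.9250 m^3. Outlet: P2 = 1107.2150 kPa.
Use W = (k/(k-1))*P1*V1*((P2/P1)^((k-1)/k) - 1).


(k-1)/k = 0.3976
(P2/P1)^exp = 2.0452
W = 2.5152 * 183.0950 * 0.9250 * (2.0452 - 1) = 445.2336 kJ

445.2336 kJ


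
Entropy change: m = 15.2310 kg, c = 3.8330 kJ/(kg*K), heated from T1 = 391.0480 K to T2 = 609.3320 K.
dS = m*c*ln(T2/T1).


T2/T1 = 1.5582
ln(T2/T1) = 0.4435
dS = 15.2310 * 3.8330 * 0.4435 = 25.8936 kJ/K

25.8936 kJ/K


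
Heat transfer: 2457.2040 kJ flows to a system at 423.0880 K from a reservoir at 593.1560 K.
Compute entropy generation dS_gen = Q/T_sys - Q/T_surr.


dS_sys = 2457.2040/423.0880 = 5.8078 kJ/K
dS_surr = -2457.2040/593.1560 = -4.1426 kJ/K
dS_gen = 5.8078 - 4.1426 = 1.6652 kJ/K (irreversible)

dS_gen = 1.6652 kJ/K, irreversible


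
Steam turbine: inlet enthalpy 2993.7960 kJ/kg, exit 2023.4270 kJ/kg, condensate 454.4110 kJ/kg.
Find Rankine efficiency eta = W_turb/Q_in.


W = 970.3690 kJ/kg
Q_in = 2539.3850 kJ/kg
eta = 0.3821 = 38.2128%

eta = 38.2128%


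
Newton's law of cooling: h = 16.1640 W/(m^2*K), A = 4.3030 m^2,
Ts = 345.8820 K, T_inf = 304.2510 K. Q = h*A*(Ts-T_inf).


dT = 41.6310 K
Q = 16.1640 * 4.3030 * 41.6310 = 2895.5898 W

2895.5898 W


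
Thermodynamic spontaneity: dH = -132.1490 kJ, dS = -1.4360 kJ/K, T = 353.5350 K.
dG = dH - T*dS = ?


T*dS = 353.5350 * -1.4360 = -507.6763 kJ
dG = -132.1490 + 507.6763 = 375.5273 kJ (non-spontaneous)

dG = 375.5273 kJ, non-spontaneous


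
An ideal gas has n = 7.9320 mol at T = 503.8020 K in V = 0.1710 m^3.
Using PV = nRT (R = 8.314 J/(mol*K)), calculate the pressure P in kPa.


P = nRT/V = 7.9320 * 8.314 * 503.8020 / 0.1710
= 33224.0532 / 0.1710 = 194292.7085 Pa = 194.2927 kPa

194.2927 kPa


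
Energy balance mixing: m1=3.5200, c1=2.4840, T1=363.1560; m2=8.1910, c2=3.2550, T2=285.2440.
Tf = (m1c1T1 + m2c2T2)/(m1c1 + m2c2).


num = 10780.4112
den = 35.4054
Tf = 304.4851 K

304.4851 K


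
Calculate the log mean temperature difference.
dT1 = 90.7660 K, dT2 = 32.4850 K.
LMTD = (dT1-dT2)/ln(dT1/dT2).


dT1/dT2 = 2.7941
ln(dT1/dT2) = 1.0275
LMTD = 58.2810 / 1.0275 = 56.7208 K

56.7208 K


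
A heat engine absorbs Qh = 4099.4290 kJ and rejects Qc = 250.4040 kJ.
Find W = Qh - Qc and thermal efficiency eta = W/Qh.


W = 4099.4290 - 250.4040 = 3849.0250 kJ
eta = 3849.0250 / 4099.4290 = 0.9389 = 93.8917%

W = 3849.0250 kJ, eta = 93.8917%


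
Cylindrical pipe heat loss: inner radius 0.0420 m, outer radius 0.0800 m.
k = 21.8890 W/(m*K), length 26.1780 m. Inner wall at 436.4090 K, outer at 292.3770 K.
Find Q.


dT = 144.0320 K
ln(ro/ri) = 0.6444
Q = 2*pi*21.8890*26.1780*144.0320 / 0.6444 = 804775.3810 W

804775.3810 W


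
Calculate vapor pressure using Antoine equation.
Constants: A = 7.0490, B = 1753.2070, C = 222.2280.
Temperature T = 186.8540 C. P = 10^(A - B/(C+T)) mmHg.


C+T = 409.0820
B/(C+T) = 4.2857
log10(P) = 7.0490 - 4.2857 = 2.7633
P = 10^2.7633 = 579.8151 mmHg

579.8151 mmHg


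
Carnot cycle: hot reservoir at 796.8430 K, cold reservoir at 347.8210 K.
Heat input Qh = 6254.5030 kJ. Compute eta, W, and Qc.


eta = 1 - 347.8210/796.8430 = 0.5635
W = 0.5635 * 6254.5030 = 3524.4201 kJ
Qc = 6254.5030 - 3524.4201 = 2730.0829 kJ

eta = 56.3501%, W = 3524.4201 kJ, Qc = 2730.0829 kJ


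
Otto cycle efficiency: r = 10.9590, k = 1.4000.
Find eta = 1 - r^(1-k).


r^(k-1) = 2.6056
eta = 1 - 1/2.6056 = 0.6162 = 61.6212%

61.6212%


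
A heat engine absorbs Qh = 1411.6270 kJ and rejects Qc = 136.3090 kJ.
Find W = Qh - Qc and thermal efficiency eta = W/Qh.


W = 1411.6270 - 136.3090 = 1275.3180 kJ
eta = 1275.3180 / 1411.6270 = 0.9034 = 90.3438%

W = 1275.3180 kJ, eta = 90.3438%


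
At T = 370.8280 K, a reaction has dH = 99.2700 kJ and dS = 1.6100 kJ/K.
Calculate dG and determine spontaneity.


T*dS = 370.8280 * 1.6100 = 597.0331 kJ
dG = 99.2700 - 597.0331 = -497.7631 kJ (spontaneous)

dG = -497.7631 kJ, spontaneous


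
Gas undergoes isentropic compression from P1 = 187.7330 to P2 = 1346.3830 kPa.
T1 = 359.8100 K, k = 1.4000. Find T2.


(k-1)/k = 0.2857
(P2/P1)^exp = 1.7558
T2 = 359.8100 * 1.7558 = 631.7400 K

631.7400 K


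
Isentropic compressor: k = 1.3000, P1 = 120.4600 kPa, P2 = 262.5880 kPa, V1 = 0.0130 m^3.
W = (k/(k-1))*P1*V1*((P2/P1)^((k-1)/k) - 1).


(k-1)/k = 0.2308
(P2/P1)^exp = 1.1970
W = 4.3333 * 120.4600 * 0.0130 * (1.1970 - 1) = 1.3369 kJ

1.3369 kJ


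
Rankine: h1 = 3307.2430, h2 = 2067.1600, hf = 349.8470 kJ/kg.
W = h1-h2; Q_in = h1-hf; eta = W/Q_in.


W = 1240.0830 kJ/kg
Q_in = 2957.3960 kJ/kg
eta = 0.4193 = 41.9316%

eta = 41.9316%


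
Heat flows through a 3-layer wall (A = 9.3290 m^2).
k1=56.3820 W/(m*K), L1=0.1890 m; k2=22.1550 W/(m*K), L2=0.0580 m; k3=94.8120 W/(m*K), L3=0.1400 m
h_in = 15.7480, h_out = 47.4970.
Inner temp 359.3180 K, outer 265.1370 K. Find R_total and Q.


R_conv_in = 1/(15.7480*9.3290) = 0.0068
R_1 = 0.1890/(56.3820*9.3290) = 0.0004
R_2 = 0.0580/(22.1550*9.3290) = 0.0003
R_3 = 0.1400/(94.8120*9.3290) = 0.0002
R_conv_out = 1/(47.4970*9.3290) = 0.0023
R_total = 0.0099 K/W
Q = 94.1810 / 0.0099 = 9550.0805 W

R_total = 0.0099 K/W, Q = 9550.0805 W


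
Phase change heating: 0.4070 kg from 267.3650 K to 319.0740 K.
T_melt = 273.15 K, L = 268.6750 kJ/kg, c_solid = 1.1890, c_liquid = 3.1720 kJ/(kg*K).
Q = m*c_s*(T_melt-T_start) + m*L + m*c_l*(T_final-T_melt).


Q1 (sensible, solid) = 0.4070 * 1.1890 * 5.7850 = 2.7995 kJ
Q2 (latent) = 0.4070 * 268.6750 = 109.3507 kJ
Q3 (sensible, liquid) = 0.4070 * 3.1720 * 45.9240 = 59.2881 kJ
Q_total = 171.4383 kJ

171.4383 kJ


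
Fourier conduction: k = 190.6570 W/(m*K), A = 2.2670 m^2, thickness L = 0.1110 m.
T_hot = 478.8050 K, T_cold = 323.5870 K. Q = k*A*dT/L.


dT = 155.2180 K
Q = 190.6570 * 2.2670 * 155.2180 / 0.1110 = 604398.5025 W

604398.5025 W


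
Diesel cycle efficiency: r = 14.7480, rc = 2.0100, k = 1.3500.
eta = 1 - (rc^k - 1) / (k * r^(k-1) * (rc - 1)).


r^(k-1) = 2.5648
rc^k = 2.5663
eta = 0.5521 = 55.2106%

55.2106%


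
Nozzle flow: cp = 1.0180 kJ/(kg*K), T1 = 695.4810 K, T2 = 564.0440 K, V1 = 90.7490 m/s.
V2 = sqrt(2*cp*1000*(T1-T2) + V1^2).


dT = 131.4370 K
2*cp*1000*dT = 267605.7320
V1^2 = 8235.3810
V2 = sqrt(275841.1130) = 525.2058 m/s

525.2058 m/s


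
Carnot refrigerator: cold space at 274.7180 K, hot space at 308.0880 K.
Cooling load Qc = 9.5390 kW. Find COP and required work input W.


COP = 274.7180 / 33.3700 = 8.2325
W = 9.5390 / 8.2325 = 1.1587 kW

COP = 8.2325, W = 1.1587 kW


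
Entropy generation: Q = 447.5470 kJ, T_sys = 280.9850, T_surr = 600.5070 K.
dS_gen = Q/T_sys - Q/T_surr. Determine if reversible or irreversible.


dS_sys = 447.5470/280.9850 = 1.5928 kJ/K
dS_surr = -447.5470/600.5070 = -0.7453 kJ/K
dS_gen = 1.5928 - 0.7453 = 0.8475 kJ/K (irreversible)

dS_gen = 0.8475 kJ/K, irreversible


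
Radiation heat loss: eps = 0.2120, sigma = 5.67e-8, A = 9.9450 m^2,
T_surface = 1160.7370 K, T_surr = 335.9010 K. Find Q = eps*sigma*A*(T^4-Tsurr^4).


T^4 = 1.8152e+12
Tsurr^4 = 1.2730e+10
Q = 0.2120 * 5.67e-8 * 9.9450 * 1.8025e+12 = 215477.8040 W

215477.8040 W


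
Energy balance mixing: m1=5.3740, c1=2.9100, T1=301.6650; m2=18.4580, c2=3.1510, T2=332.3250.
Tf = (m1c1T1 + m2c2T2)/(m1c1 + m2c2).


num = 24045.9467
den = 73.7995
Tf = 325.8281 K

325.8281 K


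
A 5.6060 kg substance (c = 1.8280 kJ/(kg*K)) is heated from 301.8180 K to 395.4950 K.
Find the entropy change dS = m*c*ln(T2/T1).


T2/T1 = 1.3104
ln(T2/T1) = 0.2703
dS = 5.6060 * 1.8280 * 0.2703 = 2.7701 kJ/K

2.7701 kJ/K


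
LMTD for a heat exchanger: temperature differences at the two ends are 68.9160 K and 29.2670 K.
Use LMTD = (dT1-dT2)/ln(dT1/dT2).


dT1/dT2 = 2.3547
ln(dT1/dT2) = 0.8564
LMTD = 39.6490 / 0.8564 = 46.2958 K

46.2958 K


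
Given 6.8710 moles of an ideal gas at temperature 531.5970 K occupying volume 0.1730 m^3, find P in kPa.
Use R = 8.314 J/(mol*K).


P = nRT/V = 6.8710 * 8.314 * 531.5970 / 0.1730
= 30367.7412 / 0.1730 = 175536.0765 Pa = 175.5361 kPa

175.5361 kPa


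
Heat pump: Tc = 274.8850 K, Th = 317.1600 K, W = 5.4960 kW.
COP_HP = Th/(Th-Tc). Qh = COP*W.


COP = 317.1600 / 42.2750 = 7.5023
Qh = 7.5023 * 5.4960 = 41.2327 kW

COP = 7.5023, Qh = 41.2327 kW


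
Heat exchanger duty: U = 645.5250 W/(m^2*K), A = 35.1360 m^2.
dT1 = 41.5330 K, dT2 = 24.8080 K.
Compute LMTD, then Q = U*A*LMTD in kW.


LMTD = 32.4554 K
Q = 645.5250 * 35.1360 * 32.4554 = 736126.9787 W = 736.1270 kW

736.1270 kW


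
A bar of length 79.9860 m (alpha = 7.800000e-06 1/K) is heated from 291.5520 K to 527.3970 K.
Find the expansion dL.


dT = 235.8450 K
dL = 7.800000e-06 * 79.9860 * 235.8450 = 0.147142 m
L_final = 80.133142 m

dL = 0.147142 m


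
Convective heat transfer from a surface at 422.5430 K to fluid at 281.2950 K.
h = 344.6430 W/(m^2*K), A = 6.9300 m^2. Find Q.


dT = 141.2480 K
Q = 344.6430 * 6.9300 * 141.2480 = 337353.3318 W

337353.3318 W


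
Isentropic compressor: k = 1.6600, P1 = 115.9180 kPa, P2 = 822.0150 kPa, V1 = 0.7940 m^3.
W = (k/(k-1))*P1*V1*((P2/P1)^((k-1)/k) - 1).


(k-1)/k = 0.3976
(P2/P1)^exp = 2.1789
W = 2.5152 * 115.9180 * 0.7940 * (2.1789 - 1) = 272.9106 kJ

272.9106 kJ


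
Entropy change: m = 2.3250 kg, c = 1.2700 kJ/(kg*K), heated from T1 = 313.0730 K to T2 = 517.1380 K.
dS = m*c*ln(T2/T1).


T2/T1 = 1.6518
ln(T2/T1) = 0.5019
dS = 2.3250 * 1.2700 * 0.5019 = 1.4819 kJ/K

1.4819 kJ/K


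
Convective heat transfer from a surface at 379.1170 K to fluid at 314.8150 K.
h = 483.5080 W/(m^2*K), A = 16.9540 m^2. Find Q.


dT = 64.3020 K
Q = 483.5080 * 16.9540 * 64.3020 = 527108.8696 W

527108.8696 W


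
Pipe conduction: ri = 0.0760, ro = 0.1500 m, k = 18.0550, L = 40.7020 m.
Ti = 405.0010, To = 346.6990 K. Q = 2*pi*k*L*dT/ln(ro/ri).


dT = 58.3020 K
ln(ro/ri) = 0.6799
Q = 2*pi*18.0550*40.7020*58.3020 / 0.6799 = 395940.8171 W

395940.8171 W


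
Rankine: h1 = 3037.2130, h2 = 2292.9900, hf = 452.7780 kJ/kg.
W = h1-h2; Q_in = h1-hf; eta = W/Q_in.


W = 744.2230 kJ/kg
Q_in = 2584.4350 kJ/kg
eta = 0.2880 = 28.7964%

eta = 28.7964%


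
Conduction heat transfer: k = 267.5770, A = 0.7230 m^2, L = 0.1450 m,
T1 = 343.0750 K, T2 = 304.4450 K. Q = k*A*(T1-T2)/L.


dT = 38.6300 K
Q = 267.5770 * 0.7230 * 38.6300 / 0.1450 = 51539.9251 W

51539.9251 W


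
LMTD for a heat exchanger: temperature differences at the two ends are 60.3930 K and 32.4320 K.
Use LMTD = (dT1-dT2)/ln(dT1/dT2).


dT1/dT2 = 1.8621
ln(dT1/dT2) = 0.6217
LMTD = 27.9610 / 0.6217 = 44.9731 K

44.9731 K


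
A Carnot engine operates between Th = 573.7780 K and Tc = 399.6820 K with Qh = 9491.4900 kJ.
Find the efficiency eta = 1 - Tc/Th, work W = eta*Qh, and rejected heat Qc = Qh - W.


eta = 1 - 399.6820/573.7780 = 0.3034
W = 0.3034 * 9491.4900 = 2879.9125 kJ
Qc = 9491.4900 - 2879.9125 = 6611.5775 kJ

eta = 30.3420%, W = 2879.9125 kJ, Qc = 6611.5775 kJ


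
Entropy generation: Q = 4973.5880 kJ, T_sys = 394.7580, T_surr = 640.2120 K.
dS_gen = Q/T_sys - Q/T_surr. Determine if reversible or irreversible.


dS_sys = 4973.5880/394.7580 = 12.5991 kJ/K
dS_surr = -4973.5880/640.2120 = -7.7687 kJ/K
dS_gen = 12.5991 - 7.7687 = 4.8304 kJ/K (irreversible)

dS_gen = 4.8304 kJ/K, irreversible


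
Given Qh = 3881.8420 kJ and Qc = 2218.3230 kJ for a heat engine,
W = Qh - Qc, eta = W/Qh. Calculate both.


W = 3881.8420 - 2218.3230 = 1663.5190 kJ
eta = 1663.5190 / 3881.8420 = 0.4285 = 42.8539%

W = 1663.5190 kJ, eta = 42.8539%


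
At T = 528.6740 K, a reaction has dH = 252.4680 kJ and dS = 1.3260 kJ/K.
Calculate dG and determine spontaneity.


T*dS = 528.6740 * 1.3260 = 701.0217 kJ
dG = 252.4680 - 701.0217 = -448.5537 kJ (spontaneous)

dG = -448.5537 kJ, spontaneous


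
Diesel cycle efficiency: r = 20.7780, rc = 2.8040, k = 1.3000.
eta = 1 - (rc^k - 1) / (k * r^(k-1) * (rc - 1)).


r^(k-1) = 2.4847
rc^k = 3.8204
eta = 0.5160 = 51.5991%

51.5991%


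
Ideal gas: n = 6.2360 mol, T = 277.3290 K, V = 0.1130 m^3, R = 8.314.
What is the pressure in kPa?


P = nRT/V = 6.2360 * 8.314 * 277.3290 / 0.1130
= 14378.4282 / 0.1130 = 127242.7272 Pa = 127.2427 kPa

127.2427 kPa


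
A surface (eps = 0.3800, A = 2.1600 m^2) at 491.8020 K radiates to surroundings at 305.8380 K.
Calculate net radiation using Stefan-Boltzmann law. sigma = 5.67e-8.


T^4 = 5.8501e+10
Tsurr^4 = 8.7491e+09
Q = 0.3800 * 5.67e-8 * 2.1600 * 4.9752e+10 = 2315.4060 W

2315.4060 W


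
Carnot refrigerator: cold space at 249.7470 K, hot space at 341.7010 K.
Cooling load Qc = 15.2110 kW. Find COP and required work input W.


COP = 249.7470 / 91.9540 = 2.7160
W = 15.2110 / 2.7160 = 5.6005 kW

COP = 2.7160, W = 5.6005 kW


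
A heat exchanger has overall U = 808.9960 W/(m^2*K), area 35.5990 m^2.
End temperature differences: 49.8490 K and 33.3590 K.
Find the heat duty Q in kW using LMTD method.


LMTD = 41.0535 K
Q = 808.9960 * 35.5990 * 41.0535 = 1182318.6204 W = 1182.3186 kW

1182.3186 kW


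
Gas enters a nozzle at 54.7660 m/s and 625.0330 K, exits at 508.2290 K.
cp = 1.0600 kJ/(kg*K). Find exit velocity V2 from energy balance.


dT = 116.8040 K
2*cp*1000*dT = 247624.4800
V1^2 = 2999.3148
V2 = sqrt(250623.7948) = 500.6234 m/s

500.6234 m/s


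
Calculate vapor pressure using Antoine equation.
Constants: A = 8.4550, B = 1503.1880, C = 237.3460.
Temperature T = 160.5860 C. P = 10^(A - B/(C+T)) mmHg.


C+T = 397.9320
B/(C+T) = 3.7775
log10(P) = 8.4550 - 3.7775 = 4.6775
P = 10^4.6775 = 47588.3149 mmHg

47588.3149 mmHg


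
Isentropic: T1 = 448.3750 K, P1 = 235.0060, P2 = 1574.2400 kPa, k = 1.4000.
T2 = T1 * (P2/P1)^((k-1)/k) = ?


(k-1)/k = 0.2857
(P2/P1)^exp = 1.7219
T2 = 448.3750 * 1.7219 = 772.0388 K

772.0388 K


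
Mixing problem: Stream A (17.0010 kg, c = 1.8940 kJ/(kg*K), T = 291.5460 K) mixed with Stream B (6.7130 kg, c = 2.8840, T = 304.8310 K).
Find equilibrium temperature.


num = 15289.3675
den = 51.5602
Tf = 296.5344 K

296.5344 K


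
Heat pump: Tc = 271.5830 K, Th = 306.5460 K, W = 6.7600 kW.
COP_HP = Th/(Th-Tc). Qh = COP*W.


COP = 306.5460 / 34.9630 = 8.7677
Qh = 8.7677 * 6.7600 = 59.2698 kW

COP = 8.7677, Qh = 59.2698 kW


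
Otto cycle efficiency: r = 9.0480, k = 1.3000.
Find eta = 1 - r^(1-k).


r^(k-1) = 1.9363
eta = 1 - 1/1.9363 = 0.4835 = 48.3543%

48.3543%


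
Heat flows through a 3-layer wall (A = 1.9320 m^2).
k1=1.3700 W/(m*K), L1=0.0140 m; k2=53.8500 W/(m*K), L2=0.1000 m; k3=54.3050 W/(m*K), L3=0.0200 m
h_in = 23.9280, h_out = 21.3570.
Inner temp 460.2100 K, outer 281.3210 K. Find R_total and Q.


R_conv_in = 1/(23.9280*1.9320) = 0.0216
R_1 = 0.0140/(1.3700*1.9320) = 0.0053
R_2 = 0.1000/(53.8500*1.9320) = 0.0010
R_3 = 0.0200/(54.3050*1.9320) = 0.0002
R_conv_out = 1/(21.3570*1.9320) = 0.0242
R_total = 0.0523 K/W
Q = 178.8890 / 0.0523 = 3419.9058 W

R_total = 0.0523 K/W, Q = 3419.9058 W


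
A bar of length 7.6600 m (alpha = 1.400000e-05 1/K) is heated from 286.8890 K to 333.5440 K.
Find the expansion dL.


dT = 46.6550 K
dL = 1.400000e-05 * 7.6600 * 46.6550 = 0.005003 m
L_final = 7.665003 m

dL = 0.005003 m


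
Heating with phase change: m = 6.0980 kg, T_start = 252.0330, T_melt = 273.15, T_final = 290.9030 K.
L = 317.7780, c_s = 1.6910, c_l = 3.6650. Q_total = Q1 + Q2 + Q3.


Q1 (sensible, solid) = 6.0980 * 1.6910 * 21.1170 = 217.7525 kJ
Q2 (latent) = 6.0980 * 317.7780 = 1937.8102 kJ
Q3 (sensible, liquid) = 6.0980 * 3.6650 * 17.7530 = 396.7648 kJ
Q_total = 2552.3276 kJ

2552.3276 kJ


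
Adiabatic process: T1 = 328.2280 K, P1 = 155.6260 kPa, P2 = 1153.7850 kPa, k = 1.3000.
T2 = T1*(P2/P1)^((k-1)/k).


(k-1)/k = 0.2308
(P2/P1)^exp = 1.5877
T2 = 328.2280 * 1.5877 = 521.1404 K

521.1404 K


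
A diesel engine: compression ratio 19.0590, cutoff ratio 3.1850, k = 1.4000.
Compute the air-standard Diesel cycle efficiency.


r^(k-1) = 3.2512
rc^k = 5.0624
eta = 0.5915 = 59.1531%

59.1531%


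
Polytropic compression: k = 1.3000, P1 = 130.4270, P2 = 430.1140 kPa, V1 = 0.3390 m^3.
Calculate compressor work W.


(k-1)/k = 0.2308
(P2/P1)^exp = 1.3170
W = 4.3333 * 130.4270 * 0.3390 * (1.3170 - 1) = 60.7378 kJ

60.7378 kJ


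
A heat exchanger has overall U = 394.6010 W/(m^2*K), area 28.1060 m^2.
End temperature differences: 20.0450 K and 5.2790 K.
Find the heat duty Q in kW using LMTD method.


LMTD = 11.0669 K
Q = 394.6010 * 28.1060 * 11.0669 = 122739.7219 W = 122.7397 kW

122.7397 kW


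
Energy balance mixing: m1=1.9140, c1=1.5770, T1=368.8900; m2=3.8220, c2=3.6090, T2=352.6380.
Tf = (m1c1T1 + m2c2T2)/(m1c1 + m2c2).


num = 5977.5963
den = 16.8120
Tf = 355.5558 K

355.5558 K


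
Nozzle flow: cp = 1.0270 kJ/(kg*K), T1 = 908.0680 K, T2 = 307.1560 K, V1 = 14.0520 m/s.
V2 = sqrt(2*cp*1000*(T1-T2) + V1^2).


dT = 600.9120 K
2*cp*1000*dT = 1234273.2480
V1^2 = 197.4587
V2 = sqrt(1234470.7067) = 1111.0674 m/s

1111.0674 m/s


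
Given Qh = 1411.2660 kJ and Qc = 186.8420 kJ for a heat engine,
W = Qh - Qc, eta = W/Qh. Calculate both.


W = 1411.2660 - 186.8420 = 1224.4240 kJ
eta = 1224.4240 / 1411.2660 = 0.8676 = 86.7607%

W = 1224.4240 kJ, eta = 86.7607%


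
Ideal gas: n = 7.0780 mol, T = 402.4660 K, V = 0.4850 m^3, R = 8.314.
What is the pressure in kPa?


P = nRT/V = 7.0780 * 8.314 * 402.4660 / 0.4850
= 23683.7122 / 0.4850 = 48832.3964 Pa = 48.8324 kPa

48.8324 kPa


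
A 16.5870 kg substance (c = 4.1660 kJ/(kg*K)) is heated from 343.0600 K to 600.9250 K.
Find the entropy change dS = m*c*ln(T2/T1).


T2/T1 = 1.7517
ln(T2/T1) = 0.5606
dS = 16.5870 * 4.1660 * 0.5606 = 38.7358 kJ/K

38.7358 kJ/K


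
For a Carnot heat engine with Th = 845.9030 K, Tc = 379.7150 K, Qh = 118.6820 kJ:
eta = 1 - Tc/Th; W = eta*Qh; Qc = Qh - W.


eta = 1 - 379.7150/845.9030 = 0.5511
W = 0.5511 * 118.6820 = 65.4072 kJ
Qc = 118.6820 - 65.4072 = 53.2748 kJ

eta = 55.1113%, W = 65.4072 kJ, Qc = 53.2748 kJ


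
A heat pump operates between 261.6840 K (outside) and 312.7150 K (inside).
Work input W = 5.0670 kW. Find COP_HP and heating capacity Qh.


COP = 312.7150 / 51.0310 = 6.1279
Qh = 6.1279 * 5.0670 = 31.0503 kW

COP = 6.1279, Qh = 31.0503 kW


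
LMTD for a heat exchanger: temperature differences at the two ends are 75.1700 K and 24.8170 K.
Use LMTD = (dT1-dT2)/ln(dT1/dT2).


dT1/dT2 = 3.0290
ln(dT1/dT2) = 1.1082
LMTD = 50.3530 / 1.1082 = 45.4358 K

45.4358 K


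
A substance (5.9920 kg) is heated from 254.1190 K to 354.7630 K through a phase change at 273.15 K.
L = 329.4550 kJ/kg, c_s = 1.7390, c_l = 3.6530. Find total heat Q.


Q1 (sensible, solid) = 5.9920 * 1.7390 * 19.0310 = 198.3047 kJ
Q2 (latent) = 5.9920 * 329.4550 = 1974.0944 kJ
Q3 (sensible, liquid) = 5.9920 * 3.6530 * 81.6130 = 1786.4087 kJ
Q_total = 3958.8077 kJ

3958.8077 kJ


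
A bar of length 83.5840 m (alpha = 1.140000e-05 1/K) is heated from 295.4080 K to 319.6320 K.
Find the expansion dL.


dT = 24.2240 K
dL = 1.140000e-05 * 83.5840 * 24.2240 = 0.023082 m
L_final = 83.607082 m

dL = 0.023082 m


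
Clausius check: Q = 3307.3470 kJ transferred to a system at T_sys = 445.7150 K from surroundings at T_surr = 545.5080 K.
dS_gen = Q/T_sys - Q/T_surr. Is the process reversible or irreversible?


dS_sys = 3307.3470/445.7150 = 7.4203 kJ/K
dS_surr = -3307.3470/545.5080 = -6.0629 kJ/K
dS_gen = 7.4203 - 6.0629 = 1.3574 kJ/K (irreversible)

dS_gen = 1.3574 kJ/K, irreversible


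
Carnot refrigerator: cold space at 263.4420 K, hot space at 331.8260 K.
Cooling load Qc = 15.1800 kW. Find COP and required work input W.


COP = 263.4420 / 68.3840 = 3.8524
W = 15.1800 / 3.8524 = 3.9404 kW

COP = 3.8524, W = 3.9404 kW


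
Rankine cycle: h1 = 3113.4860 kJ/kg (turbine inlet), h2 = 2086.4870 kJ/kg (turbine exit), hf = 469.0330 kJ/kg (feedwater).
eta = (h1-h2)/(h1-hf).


W = 1026.9990 kJ/kg
Q_in = 2644.4530 kJ/kg
eta = 0.3884 = 38.8360%

eta = 38.8360%


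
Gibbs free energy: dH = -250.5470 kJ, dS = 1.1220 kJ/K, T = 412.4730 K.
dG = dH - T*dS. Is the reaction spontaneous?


T*dS = 412.4730 * 1.1220 = 462.7947 kJ
dG = -250.5470 - 462.7947 = -713.3417 kJ (spontaneous)

dG = -713.3417 kJ, spontaneous


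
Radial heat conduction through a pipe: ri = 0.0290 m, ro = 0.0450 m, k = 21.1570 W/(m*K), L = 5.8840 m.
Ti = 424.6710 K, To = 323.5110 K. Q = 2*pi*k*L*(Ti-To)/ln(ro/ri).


dT = 101.1600 K
ln(ro/ri) = 0.4394
Q = 2*pi*21.1570*5.8840*101.1600 / 0.4394 = 180089.4786 W

180089.4786 W


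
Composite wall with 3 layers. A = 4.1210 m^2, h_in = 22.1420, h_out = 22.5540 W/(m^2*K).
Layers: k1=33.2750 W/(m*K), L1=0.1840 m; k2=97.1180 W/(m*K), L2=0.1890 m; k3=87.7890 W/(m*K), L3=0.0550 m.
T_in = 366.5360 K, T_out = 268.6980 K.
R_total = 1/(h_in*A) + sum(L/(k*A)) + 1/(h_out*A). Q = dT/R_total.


R_conv_in = 1/(22.1420*4.1210) = 0.0110
R_1 = 0.1840/(33.2750*4.1210) = 0.0013
R_2 = 0.1890/(97.1180*4.1210) = 0.0005
R_3 = 0.0550/(87.7890*4.1210) = 0.0002
R_conv_out = 1/(22.5540*4.1210) = 0.0108
R_total = 0.0237 K/W
Q = 97.8380 / 0.0237 = 4130.9079 W

R_total = 0.0237 K/W, Q = 4130.9079 W


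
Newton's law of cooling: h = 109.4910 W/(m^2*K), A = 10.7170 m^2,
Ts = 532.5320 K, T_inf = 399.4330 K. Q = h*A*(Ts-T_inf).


dT = 133.0990 K
Q = 109.4910 * 10.7170 * 133.0990 = 156180.3693 W

156180.3693 W


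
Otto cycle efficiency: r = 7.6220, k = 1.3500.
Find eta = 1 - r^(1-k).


r^(k-1) = 2.0357
eta = 1 - 1/2.0357 = 0.5088 = 50.8780%

50.8780%


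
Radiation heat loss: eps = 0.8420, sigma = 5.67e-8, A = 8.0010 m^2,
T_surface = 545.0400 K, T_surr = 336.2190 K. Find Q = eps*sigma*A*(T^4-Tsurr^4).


T^4 = 8.8250e+10
Tsurr^4 = 1.2779e+10
Q = 0.8420 * 5.67e-8 * 8.0010 * 7.5471e+10 = 28828.3271 W

28828.3271 W


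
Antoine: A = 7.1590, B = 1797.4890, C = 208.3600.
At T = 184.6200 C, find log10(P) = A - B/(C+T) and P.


C+T = 392.9800
B/(C+T) = 4.5740
log10(P) = 7.1590 - 4.5740 = 2.5850
P = 10^2.5850 = 384.5952 mmHg

384.5952 mmHg


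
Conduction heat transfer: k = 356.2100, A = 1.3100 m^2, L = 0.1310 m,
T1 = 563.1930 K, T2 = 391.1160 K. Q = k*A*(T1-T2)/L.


dT = 172.0770 K
Q = 356.2100 * 1.3100 * 172.0770 / 0.1310 = 612955.4817 W

612955.4817 W


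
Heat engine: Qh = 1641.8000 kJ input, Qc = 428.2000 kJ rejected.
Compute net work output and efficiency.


W = 1641.8000 - 428.2000 = 1213.6000 kJ
eta = 1213.6000 / 1641.8000 = 0.7392 = 73.9189%

W = 1213.6000 kJ, eta = 73.9189%


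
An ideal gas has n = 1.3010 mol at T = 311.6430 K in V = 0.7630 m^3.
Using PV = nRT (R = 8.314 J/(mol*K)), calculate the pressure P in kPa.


P = nRT/V = 1.3010 * 8.314 * 311.6430 / 0.7630
= 3370.8909 / 0.7630 = 4417.9435 Pa = 4.4179 kPa

4.4179 kPa


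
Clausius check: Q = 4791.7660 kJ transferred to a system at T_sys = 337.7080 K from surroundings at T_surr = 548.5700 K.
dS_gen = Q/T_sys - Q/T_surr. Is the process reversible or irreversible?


dS_sys = 4791.7660/337.7080 = 14.1891 kJ/K
dS_surr = -4791.7660/548.5700 = -8.7350 kJ/K
dS_gen = 14.1891 - 8.7350 = 5.4541 kJ/K (irreversible)

dS_gen = 5.4541 kJ/K, irreversible


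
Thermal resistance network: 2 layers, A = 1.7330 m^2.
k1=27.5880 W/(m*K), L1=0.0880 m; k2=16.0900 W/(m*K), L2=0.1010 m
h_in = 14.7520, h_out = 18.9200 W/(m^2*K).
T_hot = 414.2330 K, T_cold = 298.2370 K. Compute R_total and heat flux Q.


R_conv_in = 1/(14.7520*1.7330) = 0.0391
R_1 = 0.0880/(27.5880*1.7330) = 0.0018
R_2 = 0.1010/(16.0900*1.7330) = 0.0036
R_conv_out = 1/(18.9200*1.7330) = 0.0305
R_total = 0.0751 K/W
Q = 115.9960 / 0.0751 = 1545.0261 W

R_total = 0.0751 K/W, Q = 1545.0261 W


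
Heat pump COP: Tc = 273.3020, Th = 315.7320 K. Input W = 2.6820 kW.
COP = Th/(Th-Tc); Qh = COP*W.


COP = 315.7320 / 42.4300 = 7.4412
Qh = 7.4412 * 2.6820 = 19.9574 kW

COP = 7.4412, Qh = 19.9574 kW


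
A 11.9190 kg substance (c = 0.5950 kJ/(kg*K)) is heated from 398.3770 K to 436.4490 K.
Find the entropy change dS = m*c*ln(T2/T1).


T2/T1 = 1.0956
ln(T2/T1) = 0.0913
dS = 11.9190 * 0.5950 * 0.0913 = 0.6473 kJ/K

0.6473 kJ/K


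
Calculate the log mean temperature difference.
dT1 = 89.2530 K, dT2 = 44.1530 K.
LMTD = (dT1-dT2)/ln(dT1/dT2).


dT1/dT2 = 2.0214
ln(dT1/dT2) = 0.7038
LMTD = 45.1000 / 0.7038 = 64.0794 K

64.0794 K


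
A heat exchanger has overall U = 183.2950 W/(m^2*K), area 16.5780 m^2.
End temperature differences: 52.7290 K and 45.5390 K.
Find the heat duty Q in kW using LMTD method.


LMTD = 49.0462 K
Q = 183.2950 * 16.5780 * 49.0462 = 149034.9343 W = 149.0349 kW

149.0349 kW


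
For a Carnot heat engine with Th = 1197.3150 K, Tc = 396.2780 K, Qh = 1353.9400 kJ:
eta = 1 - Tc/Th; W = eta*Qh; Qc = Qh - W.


eta = 1 - 396.2780/1197.3150 = 0.6690
W = 0.6690 * 1353.9400 = 905.8235 kJ
Qc = 1353.9400 - 905.8235 = 448.1165 kJ

eta = 66.9028%, W = 905.8235 kJ, Qc = 448.1165 kJ


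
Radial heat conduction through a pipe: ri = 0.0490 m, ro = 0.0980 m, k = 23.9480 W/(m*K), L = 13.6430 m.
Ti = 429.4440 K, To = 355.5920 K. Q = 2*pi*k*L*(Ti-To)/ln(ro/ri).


dT = 73.8520 K
ln(ro/ri) = 0.6931
Q = 2*pi*23.9480*13.6430*73.8520 / 0.6931 = 218723.6763 W

218723.6763 W


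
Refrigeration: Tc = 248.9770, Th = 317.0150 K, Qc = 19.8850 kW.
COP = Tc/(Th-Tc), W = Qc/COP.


COP = 248.9770 / 68.0380 = 3.6594
W = 19.8850 / 3.6594 = 5.4340 kW

COP = 3.6594, W = 5.4340 kW


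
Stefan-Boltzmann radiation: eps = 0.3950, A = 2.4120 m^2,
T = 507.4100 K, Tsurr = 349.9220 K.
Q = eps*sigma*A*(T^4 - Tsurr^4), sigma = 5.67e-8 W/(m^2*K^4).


T^4 = 6.6288e+10
Tsurr^4 = 1.4993e+10
Q = 0.3950 * 5.67e-8 * 2.4120 * 5.1295e+10 = 2770.9905 W

2770.9905 W


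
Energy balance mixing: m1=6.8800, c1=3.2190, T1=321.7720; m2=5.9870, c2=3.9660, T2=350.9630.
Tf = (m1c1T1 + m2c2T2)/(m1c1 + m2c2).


num = 15459.6150
den = 45.8912
Tf = 336.8756 K

336.8756 K


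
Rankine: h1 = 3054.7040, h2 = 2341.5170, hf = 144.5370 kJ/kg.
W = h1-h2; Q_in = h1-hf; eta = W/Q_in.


W = 713.1870 kJ/kg
Q_in = 2910.1670 kJ/kg
eta = 0.2451 = 24.5067%

eta = 24.5067%


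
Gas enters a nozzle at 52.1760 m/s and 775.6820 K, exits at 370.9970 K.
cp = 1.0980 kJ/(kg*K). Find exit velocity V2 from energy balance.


dT = 404.6850 K
2*cp*1000*dT = 888688.2600
V1^2 = 2722.3350
V2 = sqrt(891410.5950) = 944.1454 m/s

944.1454 m/s


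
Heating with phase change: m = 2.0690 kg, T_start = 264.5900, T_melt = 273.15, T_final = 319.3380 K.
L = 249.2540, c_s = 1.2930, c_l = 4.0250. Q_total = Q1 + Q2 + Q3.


Q1 (sensible, solid) = 2.0690 * 1.2930 * 8.5600 = 22.8999 kJ
Q2 (latent) = 2.0690 * 249.2540 = 515.7065 kJ
Q3 (sensible, liquid) = 2.0690 * 4.0250 * 46.1880 = 384.6410 kJ
Q_total = 923.2473 kJ

923.2473 kJ


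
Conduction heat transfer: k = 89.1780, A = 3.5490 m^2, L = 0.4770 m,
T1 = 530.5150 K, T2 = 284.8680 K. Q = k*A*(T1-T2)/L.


dT = 245.6470 K
Q = 89.1780 * 3.5490 * 245.6470 / 0.4770 = 162988.4438 W

162988.4438 W


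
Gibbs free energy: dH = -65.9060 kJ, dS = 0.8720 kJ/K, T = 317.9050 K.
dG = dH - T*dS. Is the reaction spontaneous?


T*dS = 317.9050 * 0.8720 = 277.2132 kJ
dG = -65.9060 - 277.2132 = -343.1192 kJ (spontaneous)

dG = -343.1192 kJ, spontaneous


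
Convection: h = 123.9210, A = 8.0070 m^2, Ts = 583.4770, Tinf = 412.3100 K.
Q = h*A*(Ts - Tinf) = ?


dT = 171.1670 K
Q = 123.9210 * 8.0070 * 171.1670 = 169837.9648 W

169837.9648 W


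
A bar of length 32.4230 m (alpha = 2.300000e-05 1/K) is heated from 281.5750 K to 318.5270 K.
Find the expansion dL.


dT = 36.9520 K
dL = 2.300000e-05 * 32.4230 * 36.9520 = 0.027556 m
L_final = 32.450556 m

dL = 0.027556 m


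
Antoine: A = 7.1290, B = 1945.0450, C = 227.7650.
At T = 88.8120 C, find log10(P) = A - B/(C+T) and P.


C+T = 316.5770
B/(C+T) = 6.1440
log10(P) = 7.1290 - 6.1440 = 0.9850
P = 10^0.9850 = 9.6608 mmHg

9.6608 mmHg


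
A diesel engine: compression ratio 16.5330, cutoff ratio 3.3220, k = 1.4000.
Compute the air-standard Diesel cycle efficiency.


r^(k-1) = 3.0714
rc^k = 5.3698
eta = 0.5623 = 56.2345%

56.2345%


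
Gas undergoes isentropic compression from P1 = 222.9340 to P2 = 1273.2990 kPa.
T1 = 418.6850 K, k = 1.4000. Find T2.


(k-1)/k = 0.2857
(P2/P1)^exp = 1.6452
T2 = 418.6850 * 1.6452 = 688.8154 K

688.8154 K


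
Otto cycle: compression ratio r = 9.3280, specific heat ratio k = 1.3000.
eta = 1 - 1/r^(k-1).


r^(k-1) = 1.9541
eta = 1 - 1/1.9541 = 0.4882 = 48.8243%

48.8243%


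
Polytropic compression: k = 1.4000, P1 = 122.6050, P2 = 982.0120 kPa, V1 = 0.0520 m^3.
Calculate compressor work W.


(k-1)/k = 0.2857
(P2/P1)^exp = 1.8121
W = 3.5000 * 122.6050 * 0.0520 * (1.8121 - 1) = 18.1205 kJ

18.1205 kJ


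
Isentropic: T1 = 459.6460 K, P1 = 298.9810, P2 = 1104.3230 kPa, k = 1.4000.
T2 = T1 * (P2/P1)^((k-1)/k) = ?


(k-1)/k = 0.2857
(P2/P1)^exp = 1.4525
T2 = 459.6460 * 1.4525 = 667.6560 K

667.6560 K


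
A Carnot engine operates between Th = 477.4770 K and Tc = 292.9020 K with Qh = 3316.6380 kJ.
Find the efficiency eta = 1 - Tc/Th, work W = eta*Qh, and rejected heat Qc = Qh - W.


eta = 1 - 292.9020/477.4770 = 0.3866
W = 0.3866 * 3316.6380 = 1282.0899 kJ
Qc = 3316.6380 - 1282.0899 = 2034.5481 kJ

eta = 38.6563%, W = 1282.0899 kJ, Qc = 2034.5481 kJ


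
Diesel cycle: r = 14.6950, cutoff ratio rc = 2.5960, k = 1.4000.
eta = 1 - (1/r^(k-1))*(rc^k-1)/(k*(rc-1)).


r^(k-1) = 2.9300
rc^k = 3.8021
eta = 0.5720 = 57.1985%

57.1985%


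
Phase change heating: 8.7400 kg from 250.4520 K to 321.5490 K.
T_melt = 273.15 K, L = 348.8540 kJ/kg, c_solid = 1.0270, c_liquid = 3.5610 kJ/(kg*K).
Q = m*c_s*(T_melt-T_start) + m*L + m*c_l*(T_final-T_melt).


Q1 (sensible, solid) = 8.7400 * 1.0270 * 22.6980 = 203.7368 kJ
Q2 (latent) = 8.7400 * 348.8540 = 3048.9840 kJ
Q3 (sensible, liquid) = 8.7400 * 3.5610 * 48.3990 = 1506.3289 kJ
Q_total = 4759.0496 kJ

4759.0496 kJ


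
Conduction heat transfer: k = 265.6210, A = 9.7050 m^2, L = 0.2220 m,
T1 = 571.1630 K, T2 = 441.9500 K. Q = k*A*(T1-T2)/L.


dT = 129.2130 K
Q = 265.6210 * 9.7050 * 129.2130 / 0.2220 = 1500414.2580 W

1500414.2580 W


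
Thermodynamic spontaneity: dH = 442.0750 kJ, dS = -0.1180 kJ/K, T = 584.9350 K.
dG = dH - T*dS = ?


T*dS = 584.9350 * -0.1180 = -69.0223 kJ
dG = 442.0750 + 69.0223 = 511.0973 kJ (non-spontaneous)

dG = 511.0973 kJ, non-spontaneous


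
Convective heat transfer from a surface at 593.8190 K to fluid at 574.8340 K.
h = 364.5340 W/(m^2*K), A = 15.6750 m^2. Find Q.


dT = 18.9850 K
Q = 364.5340 * 15.6750 * 18.9850 = 108481.6275 W

108481.6275 W


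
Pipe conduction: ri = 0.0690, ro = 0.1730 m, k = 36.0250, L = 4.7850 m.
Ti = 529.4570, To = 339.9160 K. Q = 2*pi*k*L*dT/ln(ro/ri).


dT = 189.5410 K
ln(ro/ri) = 0.9192
Q = 2*pi*36.0250*4.7850*189.5410 / 0.9192 = 223339.7350 W

223339.7350 W
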